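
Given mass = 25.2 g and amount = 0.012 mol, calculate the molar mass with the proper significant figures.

2.1 × 10^3 g/mol

molar mass = 25.2 g ÷ 0.012 mol = 2100 g/mol.
25.2 has 3 significant figures; 0.012 has 2.
Division/multiplication keeps the fewest: 2 significant figures.
Rounded: 2.1 × 10^3 g/mol.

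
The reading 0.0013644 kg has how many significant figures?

5

0.0013644: leading zeros are not significant.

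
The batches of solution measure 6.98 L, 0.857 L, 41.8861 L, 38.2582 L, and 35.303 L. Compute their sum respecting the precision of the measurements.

6.98 L + 0.857 L + 41.8861 L + 38.2582 L + 35.303 L = 123.2843 L.
Addition/subtraction keeps the fewest decimal places: 6.98 → 2 decimal places, 0.857 → 3 decimal places, 41.8861 → 4 decimal places, 38.2582 → 4 decimal places, 35.303 → 3 decimal places; limit is 2.
Rounded to 2 decimal places: 123.28 L.

123.28 L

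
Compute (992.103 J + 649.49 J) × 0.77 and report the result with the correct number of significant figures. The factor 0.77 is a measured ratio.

992.103 J + 649.49 J = 1641.593 J; the sum is limited to 2 decimal places (6 s.f.).
Carrying full precision, 1641.593 × 0.77 = 1264.02661 J; 0.77 has 2 s.f., so the result keeps min(6, 2) = 2 s.f.
Rounded to 2 significant figures: 1.3 × 10³ J.

1.3 × 10³ J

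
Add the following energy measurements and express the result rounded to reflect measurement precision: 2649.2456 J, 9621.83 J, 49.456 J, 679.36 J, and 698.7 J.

13698.6 J

2649.2456 J + 9621.83 J + 49.456 J + 679.36 J + 698.7 J = 13698.5916 J.
Addition/subtraction keeps the fewest decimal places: 2649.2456 → 4 decimal places, 9621.83 → 2 decimal places, 49.456 → 3 decimal places, 679.36 → 2 decimal places, 698.7 → 1 decimal place; limit is 1.
Rounded to 1 decimal place: 13698.6 J.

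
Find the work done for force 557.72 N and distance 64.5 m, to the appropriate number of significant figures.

work done = 557.72 N × 64.5 m = 35972.94 J.
557.72 has 5 significant figures; 64.5 has 3.
Division/multiplication keeps the fewest: 3 significant figures.
Rounded: 3.60 × 10^4 J.

3.60 × 10^4 J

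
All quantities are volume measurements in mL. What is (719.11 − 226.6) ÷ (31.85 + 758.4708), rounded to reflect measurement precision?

719.11 − 226.6 = 492.51, limited to 1 d.p. → 4 s.f.; 31.85 + 758.4708 = 790.3208, limited to 2 d.p. → 5 s.f.
Carrying full precision, 492.51 ÷ 790.3208 = 0.623177322424…; keep min(4, 5) = 4 s.f.
Rounded to 4 significant figures: 0.6232.

0.6232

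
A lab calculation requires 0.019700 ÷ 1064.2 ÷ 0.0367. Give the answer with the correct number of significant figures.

0.019700 ÷ 1064.2 ÷ 0.0367 = 0.000504402124736…
Multiplication/division keeps the fewest significant figures: 0.019700 → 5 s.f., 1064.2 → 5 s.f., 0.0367 → 3 s.f.; limit is 3.
Rounded to 3 significant figures: 5.04 × 10⁻⁴.

5.04 × 10⁻⁴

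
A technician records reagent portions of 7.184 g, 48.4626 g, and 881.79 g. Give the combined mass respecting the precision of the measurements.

937.44 g

7.184 g + 48.4626 g + 881.79 g = 937.4366 g.
Addition/subtraction keeps the fewest decimal places: 7.184 → 3 decimal places, 48.4626 → 4 decimal places, 881.79 → 2 decimal places; limit is 2.
Rounded to 2 decimal places: 937.44 g.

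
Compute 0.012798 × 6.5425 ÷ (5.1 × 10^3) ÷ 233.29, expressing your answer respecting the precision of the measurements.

0.012798 × 6.5425 ÷ (5.1 × 10^3) ÷ 233.29 = 7.03751831222 × 10^-8…
Multiplication/division keeps the fewest significant figures: 0.012798 → 5 s.f., 6.5425 → 5 s.f., 5.1 × 10^3 → 2 s.f., 233.29 → 5 s.f.; limit is 2.
Rounded to 2 significant figures: 7.0 × 10^-8.

7.0 × 10^-8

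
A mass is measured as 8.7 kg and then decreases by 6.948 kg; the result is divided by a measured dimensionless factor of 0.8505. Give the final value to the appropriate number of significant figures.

2.1 kg

8.7 kg − 6.948 kg = 1.752 kg; the difference is limited to 1 decimal place (2 s.f.).
Carrying full precision, 1.752 ÷ 0.8505 = 2.05996472663… kg; 0.8505 has 4 s.f., so the result keeps min(2, 4) = 2 s.f.
Rounded to 2 significant figures: 2.1 kg.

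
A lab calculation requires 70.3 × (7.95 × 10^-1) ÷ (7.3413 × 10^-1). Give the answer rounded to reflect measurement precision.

76.1

70.3 × (7.95 × 10^-1) ÷ (7.3413 × 10^-1) = 76.1288872543…
Multiplication/division keeps the fewest significant figures: 70.3 → 3 s.f., 7.95 × 10^-1 → 3 s.f., 7.3413 × 10^-1 → 5 s.f.; limit is 3.
Rounded to 3 significant figures: 76.1.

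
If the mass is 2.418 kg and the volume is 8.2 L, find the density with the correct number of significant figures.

0.29 kg/L

density = 2.418 kg ÷ 8.2 L = 0.29487804878… kg/L.
2.418 has 4 significant figures; 8.2 has 2.
Division/multiplication keeps the fewest: 2 significant figures.
Rounded: 0.29 kg/L.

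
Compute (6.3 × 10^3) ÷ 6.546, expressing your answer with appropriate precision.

(6.3 × 10^3) ÷ 6.546 = 962.41979835…
Multiplication/division keeps the fewest significant figures: 6.3 × 10^3 → 2 s.f., 6.546 → 4 s.f.; limit is 2.
Rounded to 2 significant figures: 9.6 × 10^2.

9.6 × 10^2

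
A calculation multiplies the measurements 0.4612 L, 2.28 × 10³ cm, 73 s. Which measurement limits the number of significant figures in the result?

0.4612 L → 4 s.f.; 2.28 × 10³ cm → 3 s.f.; 73 s → 2 s.f.
The fewest is 2 significant figures, from 73 s.

73 s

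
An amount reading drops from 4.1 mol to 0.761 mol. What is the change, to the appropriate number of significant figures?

4.1 mol − 0.761 mol = 3.339 mol.
Addition/subtraction keeps the fewest decimal places: 4.1 → 1 decimal place, 0.761 → 3 decimal places; limit is 1.
Rounded to 1 decimal place: 3.3 mol.

3.3 mol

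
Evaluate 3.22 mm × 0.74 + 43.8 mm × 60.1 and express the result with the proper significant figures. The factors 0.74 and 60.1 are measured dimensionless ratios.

3.22 × 0.74 = 2.3828 → 2.4 mm (2 s.f., last digit at the 10^-1 place).
43.8 × 60.1 = 2632.38 → 2.63 × 10^3 mm (3 s.f., last digit at the 10^1 place).
Sum: 2634.7628 mm; keep the coarser place, 10^1.
Result: 2.63 × 10^3 mm.

2.63 × 10^3 mm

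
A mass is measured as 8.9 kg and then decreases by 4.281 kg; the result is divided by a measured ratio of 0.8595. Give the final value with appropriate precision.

8.9 kg − 4.281 kg = 4.619 kg; the difference is limited to 1 decimal place (2 s.f.).
Carrying full precision, 4.619 ÷ 0.8595 = 5.37405468296… kg; 0.8595 has 4 s.f., so the result keeps min(2, 4) = 2 s.f.
Rounded to 2 significant figures: 5.4 kg.

5.4 kg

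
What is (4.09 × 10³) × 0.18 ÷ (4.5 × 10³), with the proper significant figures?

0.16

(4.09 × 10³) × 0.18 ÷ (4.5 × 10³) = 0.1636
Multiplication/division keeps the fewest significant figures: 4.09 × 10³ → 3 s.f., 0.18 → 2 s.f., 4.5 × 10³ → 2 s.f.; limit is 2.
Rounded to 2 significant figures: 0.16.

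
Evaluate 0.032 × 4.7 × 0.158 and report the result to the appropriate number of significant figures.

0.024

0.032 × 4.7 × 0.158 = 0.0237632
Multiplication/division keeps the fewest significant figures: 0.032 → 2 s.f., 4.7 → 2 s.f., 0.158 → 3 s.f.; limit is 2.
Rounded to 2 significant figures: 0.024.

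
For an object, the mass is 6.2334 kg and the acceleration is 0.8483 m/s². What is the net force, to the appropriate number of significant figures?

5.288 N

net force = 6.2334 kg × 0.8483 m/s² = 5.28779322 N.
6.2334 has 5 significant figures; 0.8483 has 4.
Division/multiplication keeps the fewest: 4 significant figures.
Rounded: 5.288 N.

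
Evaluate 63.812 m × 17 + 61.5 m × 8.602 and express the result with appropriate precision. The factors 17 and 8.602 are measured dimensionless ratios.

63.812 × 17 = 1084.804 → 1.1 × 10^3 m (2 s.f., last digit at the 10^2 place).
61.5 × 8.602 = 529.023 → 529 m (3 s.f., last digit at the 10^0 place).
Sum: 1613.827 m; keep the coarser place, 10^2.
Result: 1.6 × 10^3 m.

1.6 × 10^3 m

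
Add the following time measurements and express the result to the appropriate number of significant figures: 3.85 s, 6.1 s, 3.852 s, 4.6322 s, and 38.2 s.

3.85 s + 6.1 s + 3.852 s + 4.6322 s + 38.2 s = 56.6342 s.
Addition/subtraction keeps the fewest decimal places: 3.85 → 2 decimal places, 6.1 → 1 decimal place, 3.852 → 3 decimal places, 4.6322 → 4 decimal places, 38.2 → 1 decimal place; limit is 1.
Rounded to 1 decimal place: 56.6 s.

56.6 s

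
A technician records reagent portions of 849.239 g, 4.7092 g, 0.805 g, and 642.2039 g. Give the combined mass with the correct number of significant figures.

1496.957 g

849.239 g + 4.7092 g + 0.805 g + 642.2039 g = 1496.9571 g.
Addition/subtraction keeps the fewest decimal places: 849.239 → 3 decimal places, 4.7092 → 4 decimal places, 0.805 → 3 decimal places, 642.2039 → 4 decimal places; limit is 3.
Rounded to 3 decimal places: 1496.957 g.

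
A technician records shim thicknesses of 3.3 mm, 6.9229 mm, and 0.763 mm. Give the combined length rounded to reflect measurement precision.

11.0 mm

3.3 mm + 6.9229 mm + 0.763 mm = 10.9859 mm.
Addition/subtraction keeps the fewest decimal places: 3.3 → 1 decimal place, 6.9229 → 4 decimal places, 0.763 → 3 decimal places; limit is 1.
Rounded to 1 decimal place: 11.0 mm.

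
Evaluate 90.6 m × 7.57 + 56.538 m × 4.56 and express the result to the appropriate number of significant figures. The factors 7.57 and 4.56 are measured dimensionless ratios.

90.6 × 7.57 = 685.842 → 686 m (3 s.f., last digit at the 10^0 place).
56.538 × 4.56 = 257.81328 → 258 m (3 s.f., last digit at the 10^0 place).
Sum: 943.65528 m; keep the coarser place, 10^0.
Result: 9.44 × 10² m.

9.44 × 10² m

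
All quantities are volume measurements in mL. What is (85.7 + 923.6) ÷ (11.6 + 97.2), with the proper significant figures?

85.7 + 923.6 = 1009.3, limited to 1 d.p. → 5 s.f.; 11.6 + 97.2 = 108.8, limited to 1 d.p. → 4 s.f.
Carrying full precision, 1009.3 ÷ 108.8 = 9.27665441176…; keep min(5, 4) = 4 s.f.
Rounded to 4 significant figures: 9.277.

9.277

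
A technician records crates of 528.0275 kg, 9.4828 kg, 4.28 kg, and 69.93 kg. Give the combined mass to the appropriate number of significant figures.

528.0275 kg + 9.4828 kg + 4.28 kg + 69.93 kg = 611.7203 kg.
Addition/subtraction keeps the fewest decimal places: 528.0275 → 4 decimal places, 9.4828 → 4 decimal places, 4.28 → 2 decimal places, 69.93 → 2 decimal places; limit is 2.
Rounded to 2 decimal places: 611.72 kg.

611.72 kg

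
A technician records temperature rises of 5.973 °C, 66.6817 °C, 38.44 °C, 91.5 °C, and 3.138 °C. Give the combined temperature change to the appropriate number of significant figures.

205.7 °C

5.973 °C + 66.6817 °C + 38.44 °C + 91.5 °C + 3.138 °C = 205.7327 °C.
Addition/subtraction keeps the fewest decimal places: 5.973 → 3 decimal places, 66.6817 → 4 decimal places, 38.44 → 2 decimal places, 91.5 → 1 decimal place, 3.138 → 3 decimal places; limit is 1.
Rounded to 1 decimal place: 205.7 °C.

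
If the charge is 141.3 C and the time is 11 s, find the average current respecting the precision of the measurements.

average current = 141.3 C ÷ 11 s = 12.8454545455… A.
141.3 has 4 significant figures; 11 has 2.
Division/multiplication keeps the fewest: 2 significant figures.
Rounded: 13 A.

13 A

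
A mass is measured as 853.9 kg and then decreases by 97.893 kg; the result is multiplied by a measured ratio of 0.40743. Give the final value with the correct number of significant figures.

308.0 kg

853.9 kg − 97.893 kg = 756.007 kg; the difference is limited to 1 decimal place (4 s.f.).
Carrying full precision, 756.007 × 0.40743 = 308.01993201 kg; 0.40743 has 5 s.f., so the result keeps min(4, 5) = 4 s.f.
Rounded to 4 significant figures: 308.0 kg.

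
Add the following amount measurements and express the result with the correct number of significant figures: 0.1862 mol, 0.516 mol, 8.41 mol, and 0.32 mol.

0.1862 mol + 0.516 mol + 8.41 mol + 0.32 mol = 9.4322 mol.
Addition/subtraction keeps the fewest decimal places: 0.1862 → 4 decimal places, 0.516 → 3 decimal places, 8.41 → 2 decimal places, 0.32 → 2 decimal places; limit is 2.
Rounded to 2 decimal places: 9.43 mol.

9.43 mol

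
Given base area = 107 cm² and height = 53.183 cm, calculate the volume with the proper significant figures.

5.69 × 10^3 cm³

volume = 107 cm² × 53.183 cm = 5690.581 cm³.
107 has 3 significant figures; 53.183 has 5.
Division/multiplication keeps the fewest: 3 significant figures.
Rounded: 5.69 × 10^3 cm³.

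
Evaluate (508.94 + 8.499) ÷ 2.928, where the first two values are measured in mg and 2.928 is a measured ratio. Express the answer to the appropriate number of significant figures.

176.7 mg

508.94 mg + 8.499 mg = 517.439 mg; the sum is limited to 2 decimal places (5 s.f.).
Carrying full precision, 517.439 ÷ 2.928 = 176.720969945… mg; 2.928 has 4 s.f., so the result keeps min(5, 4) = 4 s.f.
Rounded to 4 significant figures: 176.7 mg.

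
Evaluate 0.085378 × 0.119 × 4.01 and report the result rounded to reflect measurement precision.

0.085378 × 0.119 × 4.01 = 0.04074152782
Multiplication/division keeps the fewest significant figures: 0.085378 → 5 s.f., 0.119 → 3 s.f., 4.01 → 3 s.f.; limit is 3.
Rounded to 3 significant figures: 0.0407.

0.0407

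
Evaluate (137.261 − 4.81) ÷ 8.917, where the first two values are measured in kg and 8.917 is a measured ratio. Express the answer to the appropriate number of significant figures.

137.261 kg − 4.81 kg = 132.451 kg; the difference is limited to 2 decimal places (5 s.f.).
Carrying full precision, 132.451 ÷ 8.917 = 14.8537624762… kg; 8.917 has 4 s.f., so the result keeps min(5, 4) = 4 s.f.
Rounded to 4 significant figures: 14.85 kg.

14.85 kg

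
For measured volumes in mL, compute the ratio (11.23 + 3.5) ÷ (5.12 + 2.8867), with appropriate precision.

11.23 + 3.5 = 14.73, limited to 1 d.p. → 3 s.f.; 5.12 + 2.8867 = 8.0067, limited to 2 d.p. → 3 s.f.
Carrying full precision, 14.73 ÷ 8.0067 = 1.83970924351…; keep min(3, 3) = 3 s.f.
Rounded to 3 significant figures: 1.84.

1.84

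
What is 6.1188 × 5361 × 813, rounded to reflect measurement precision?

6.1188 × 5361 × 813 = 26668746.9684
Multiplication/division keeps the fewest significant figures: 6.1188 → 5 s.f., 5361 → 4 s.f., 813 → 3 s.f.; limit is 3.
Rounded to 3 significant figures: 2.67 × 10⁷.

2.67 × 10⁷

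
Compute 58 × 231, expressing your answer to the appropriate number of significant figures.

1.3 × 10^4

58 × 231 = 13398
Multiplication/division keeps the fewest significant figures: 58 → 2 s.f., 231 → 3 s.f.; limit is 2.
Rounded to 2 significant figures: 1.3 × 10^4.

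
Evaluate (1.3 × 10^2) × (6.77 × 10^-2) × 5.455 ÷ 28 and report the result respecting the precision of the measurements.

1.7

(1.3 × 10^2) × (6.77 × 10^-2) × 5.455 ÷ 28 = 1.71462339286…
Multiplication/division keeps the fewest significant figures: 1.3 × 10^2 → 2 s.f., 6.77 × 10^-2 → 3 s.f., 5.455 → 4 s.f., 28 → 2 s.f.; limit is 2.
Rounded to 2 significant figures: 1.7.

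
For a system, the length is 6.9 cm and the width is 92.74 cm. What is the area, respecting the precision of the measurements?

6.4 × 10² cm²

area = 6.9 cm × 92.74 cm = 639.906 cm².
6.9 has 2 significant figures; 92.74 has 4.
Division/multiplication keeps the fewest: 2 significant figures.
Rounded: 6.4 × 10² cm².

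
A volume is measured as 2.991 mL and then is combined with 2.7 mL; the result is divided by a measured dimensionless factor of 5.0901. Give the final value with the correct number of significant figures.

1.1 mL

2.991 mL + 2.7 mL = 5.691 mL; the sum is limited to 1 decimal place (2 s.f.).
Carrying full precision, 5.691 ÷ 5.0901 = 1.11805269052… mL; 5.0901 has 5 s.f., so the result keeps min(2, 5) = 2 s.f.
Rounded to 2 significant figures: 1.1 mL.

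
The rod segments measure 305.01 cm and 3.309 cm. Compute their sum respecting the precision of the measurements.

305.01 cm + 3.309 cm = 308.319 cm.
Addition/subtraction keeps the fewest decimal places: 305.01 → 2 decimal places, 3.309 → 3 decimal places; limit is 2.
Rounded to 2 decimal places: 308.32 cm.

308.32 cm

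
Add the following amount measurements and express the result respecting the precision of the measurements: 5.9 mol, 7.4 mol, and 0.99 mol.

14.3 mol

5.9 mol + 7.4 mol + 0.99 mol = 14.29 mol.
Addition/subtraction keeps the fewest decimal places: 5.9 → 1 decimal place, 7.4 → 1 decimal place, 0.99 → 2 decimal places; limit is 1.
Rounded to 1 decimal place: 14.3 mol.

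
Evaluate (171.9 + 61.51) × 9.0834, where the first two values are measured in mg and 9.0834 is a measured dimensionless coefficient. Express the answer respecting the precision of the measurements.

171.9 mg + 61.51 mg = 233.41 mg; the sum is limited to 1 decimal place (4 s.f.).
Carrying full precision, 233.41 × 9.0834 = 2120.156394 mg; 9.0834 has 5 s.f., so the result keeps min(4, 5) = 4 s.f.
Rounded to 4 significant figures: 2.120 × 10^3 mg.

2.120 × 10^3 mg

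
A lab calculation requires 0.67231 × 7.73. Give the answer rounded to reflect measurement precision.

0.67231 × 7.73 = 5.1969563
Multiplication/division keeps the fewest significant figures: 0.67231 → 5 s.f., 7.73 → 3 s.f.; limit is 3.
Rounded to 3 significant figures: 5.20.

5.20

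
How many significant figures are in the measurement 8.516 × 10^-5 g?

8.516 × 10^-5: in scientific notation every digit of the coefficient is significant.

4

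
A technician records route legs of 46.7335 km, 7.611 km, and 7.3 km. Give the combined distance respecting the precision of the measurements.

46.7335 km + 7.611 km + 7.3 km = 61.6445 km.
Addition/subtraction keeps the fewest decimal places: 46.7335 → 4 decimal places, 7.611 → 3 decimal places, 7.3 → 1 decimal place; limit is 1.
Rounded to 1 decimal place: 61.6 km.

61.6 km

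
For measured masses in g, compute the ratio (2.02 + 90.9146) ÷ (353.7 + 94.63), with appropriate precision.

0.2073

2.02 + 90.9146 = 92.9346, limited to 2 d.p. → 4 s.f.; 353.7 + 94.63 = 448.33, limited to 1 d.p. → 4 s.f.
Carrying full precision, 92.9346 ÷ 448.33 = 0.207290611826…; keep min(4, 4) = 4 s.f.
Rounded to 4 significant figures: 0.2073.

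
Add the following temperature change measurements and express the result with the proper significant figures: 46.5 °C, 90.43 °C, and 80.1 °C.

46.5 °C + 90.43 °C + 80.1 °C = 217.03 °C.
Addition/subtraction keeps the fewest decimal places: 46.5 → 1 decimal place, 90.43 → 2 decimal places, 80.1 → 1 decimal place; limit is 1.
Rounded to 1 decimal place: 217.0 °C.

217.0 °C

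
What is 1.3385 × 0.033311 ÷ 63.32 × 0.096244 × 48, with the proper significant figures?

3.3 × 10⁻³

1.3385 × 0.033311 ÷ 63.32 × 0.096244 × 48 = 0.00325296987649…
Multiplication/division keeps the fewest significant figures: 1.3385 → 5 s.f., 0.033311 → 5 s.f., 63.32 → 4 s.f., 0.096244 → 5 s.f., 48 → 2 s.f.; limit is 2.
Rounded to 2 significant figures: 3.3 × 10⁻³.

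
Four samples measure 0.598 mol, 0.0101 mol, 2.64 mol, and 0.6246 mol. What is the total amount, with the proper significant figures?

0.598 mol + 0.0101 mol + 2.64 mol + 0.6246 mol = 3.8727 mol.
Addition/subtraction keeps the fewest decimal places: 0.598 → 3 decimal places, 0.0101 → 4 decimal places, 2.64 → 2 decimal places, 0.6246 → 4 decimal places; limit is 2.
Rounded to 2 decimal places: 3.87 mol.

3.87 mol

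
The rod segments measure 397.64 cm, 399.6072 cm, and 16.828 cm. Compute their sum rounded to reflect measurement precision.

397.64 cm + 399.6072 cm + 16.828 cm = 814.0752 cm.
Addition/subtraction keeps the fewest decimal places: 397.64 → 2 decimal places, 399.6072 → 4 decimal places, 16.828 → 3 decimal places; limit is 2.
Rounded to 2 decimal places: 814.08 cm.

814.08 cm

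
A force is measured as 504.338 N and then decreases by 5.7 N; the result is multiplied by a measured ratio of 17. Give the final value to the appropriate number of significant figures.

504.338 N − 5.7 N = 498.638 N; the difference is limited to 1 decimal place (4 s.f.).
Carrying full precision, 498.638 × 17 = 8476.846 N; 17 has 2 s.f., so the result keeps min(4, 2) = 2 s.f.
Rounded to 2 significant figures: 8.5 × 10^3 N.

8.5 × 10^3 N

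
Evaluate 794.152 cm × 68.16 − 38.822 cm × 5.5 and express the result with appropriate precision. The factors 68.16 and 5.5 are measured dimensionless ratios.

5.392 × 10⁴ cm

794.152 × 68.16 = 54129.40032 → 5.413 × 10⁴ cm (4 s.f., last digit at the 10^1 place).
38.822 × 5.5 = 213.521 → 2.1 × 10² cm (2 s.f., last digit at the 10^1 place).
Difference: 53915.87932 cm; keep the coarser place, 10^1.
Result: 5.392 × 10⁴ cm.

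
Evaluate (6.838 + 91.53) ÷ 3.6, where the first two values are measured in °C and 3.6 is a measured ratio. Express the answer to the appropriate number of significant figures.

27 °C

6.838 °C + 91.53 °C = 98.368 °C; the sum is limited to 2 decimal places (4 s.f.).
Carrying full precision, 98.368 ÷ 3.6 = 27.3244444444… °C; 3.6 has 2 s.f., so the result keeps min(4, 2) = 2 s.f.
Rounded to 2 significant figures: 27 °C.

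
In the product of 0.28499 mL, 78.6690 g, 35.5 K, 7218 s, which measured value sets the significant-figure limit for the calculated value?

0.28499 mL → 5 s.f.; 78.6690 g → 6 s.f.; 35.5 K → 3 s.f.; 7218 s → 4 s.f.
The fewest is 3 significant figures, from 35.5 K.

35.5 K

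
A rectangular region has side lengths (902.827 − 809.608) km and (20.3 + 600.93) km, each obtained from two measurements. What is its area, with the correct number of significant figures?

5.791 × 10⁴ km²

902.827 − 809.608 = 93.219, limited to 3 d.p. → 5 s.f.; 20.3 + 600.93 = 621.23, limited to 1 d.p. → 4 s.f.
Carrying full precision, 93.219 × 621.23 = 57910.43937; keep min(5, 4) = 4 s.f.
Rounded to 4 significant figures: 5.791 × 10⁴ km².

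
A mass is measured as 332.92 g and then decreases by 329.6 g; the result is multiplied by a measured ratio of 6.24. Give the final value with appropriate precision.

332.92 g − 329.6 g = 3.32 g; the difference is limited to 1 decimal place (2 s.f.).
Carrying full precision, 3.32 × 6.24 = 20.7168 g; 6.24 has 3 s.f., so the result keeps min(2, 3) = 2 s.f.
Rounded to 2 significant figures: 21 g.

21 g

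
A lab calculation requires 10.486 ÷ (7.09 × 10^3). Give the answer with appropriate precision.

0.00148

10.486 ÷ (7.09 × 10^3) = 0.00147898448519…
Multiplication/division keeps the fewest significant figures: 10.486 → 5 s.f., 7.09 × 10^3 → 3 s.f.; limit is 3.
Rounded to 3 significant figures: 0.00148.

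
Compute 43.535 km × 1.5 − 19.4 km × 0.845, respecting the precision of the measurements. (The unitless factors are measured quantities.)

43.535 × 1.5 = 65.3025 → 65 km (2 s.f., last digit at the 10^0 place).
19.4 × 0.845 = 16.393 → 16.4 km (3 s.f., last digit at the 10^-1 place).
Difference: 48.9095 km; keep the coarser place, 10^0.
Result: 49 km.

49 km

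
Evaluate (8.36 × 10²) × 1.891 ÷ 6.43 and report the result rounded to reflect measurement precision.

(8.36 × 10²) × 1.891 ÷ 6.43 = 245.85940902…
Multiplication/division keeps the fewest significant figures: 8.36 × 10² → 3 s.f., 1.891 → 4 s.f., 6.43 → 3 s.f.; limit is 3.
Rounded to 3 significant figures: 2.46 × 10².

2.46 × 10²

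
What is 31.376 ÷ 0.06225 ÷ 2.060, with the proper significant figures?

31.376 ÷ 0.06225 ÷ 2.060 = 244.675790541…
Multiplication/division keeps the fewest significant figures: 31.376 → 5 s.f., 0.06225 → 4 s.f., 2.060 → 4 s.f.; limit is 4.
Rounded to 4 significant figures: 244.7.

244.7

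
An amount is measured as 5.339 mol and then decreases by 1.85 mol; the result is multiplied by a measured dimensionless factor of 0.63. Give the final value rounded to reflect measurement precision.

5.339 mol − 1.85 mol = 3.489 mol; the difference is limited to 2 decimal places (3 s.f.).
Carrying full precision, 3.489 × 0.63 = 2.19807 mol; 0.63 has 2 s.f., so the result keeps min(3, 2) = 2 s.f.
Rounded to 2 significant figures: 2.2 mol.

2.2 mol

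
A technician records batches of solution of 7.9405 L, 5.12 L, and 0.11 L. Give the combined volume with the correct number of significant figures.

7.9405 L + 5.12 L + 0.11 L = 13.1705 L.
Addition/subtraction keeps the fewest decimal places: 7.9405 → 4 decimal places, 5.12 → 2 decimal places, 0.11 → 2 decimal places; limit is 2.
Rounded to 2 decimal places: 13.17 L.

13.17 L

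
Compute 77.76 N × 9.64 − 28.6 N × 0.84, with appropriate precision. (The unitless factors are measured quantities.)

726 N

77.76 × 9.64 = 749.6064 → 750. N (3 s.f., last digit at the 10^0 place).
28.6 × 0.84 = 24.024 → 24 N (2 s.f., last digit at the 10^0 place).
Difference: 725.5824 N; keep the coarser place, 10^0.
Result: 726 N.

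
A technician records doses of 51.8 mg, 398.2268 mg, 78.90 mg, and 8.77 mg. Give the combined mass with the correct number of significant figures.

537.7 mg

51.8 mg + 398.2268 mg + 78.90 mg + 8.77 mg = 537.6968 mg.
Addition/subtraction keeps the fewest decimal places: 51.8 → 1 decimal place, 398.2268 → 4 decimal places, 78.90 → 2 decimal places, 8.77 → 2 decimal places; limit is 1.
Rounded to 1 decimal place: 537.7 mg.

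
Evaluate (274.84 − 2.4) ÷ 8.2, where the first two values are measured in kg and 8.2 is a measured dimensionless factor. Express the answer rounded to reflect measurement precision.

274.84 kg − 2.4 kg = 272.44 kg; the difference is limited to 1 decimal place (4 s.f.).
Carrying full precision, 272.44 ÷ 8.2 = 33.2243902439… kg; 8.2 has 2 s.f., so the result keeps min(4, 2) = 2 s.f.
Rounded to 2 significant figures: 33 kg.

33 kg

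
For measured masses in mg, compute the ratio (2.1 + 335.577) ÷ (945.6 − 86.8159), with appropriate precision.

0.3932

2.1 + 335.577 = 337.677, limited to 1 d.p. → 4 s.f.; 945.6 − 86.8159 = 858.7841, limited to 1 d.p. → 4 s.f.
Carrying full precision, 337.677 ÷ 858.7841 = 0.3932036003…; keep min(4, 4) = 4 s.f.
Rounded to 4 significant figures: 0.3932.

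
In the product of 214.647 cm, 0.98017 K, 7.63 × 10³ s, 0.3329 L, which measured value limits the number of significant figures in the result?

214.647 cm → 6 s.f.; 0.98017 K → 5 s.f.; 7.63 × 10³ s → 3 s.f.; 0.3329 L → 4 s.f.
The fewest is 3 significant figures, from 7.63 × 10³ s.

7.63 × 10³ s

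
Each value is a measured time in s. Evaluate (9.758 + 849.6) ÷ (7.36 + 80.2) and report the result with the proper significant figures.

9.81

9.758 + 849.6 = 859.358, limited to 1 d.p. → 4 s.f.; 7.36 + 80.2 = 87.56, limited to 1 d.p. → 3 s.f.
Carrying full precision, 859.358 ÷ 87.56 = 9.81450433988…; keep min(4, 3) = 3 s.f.
Rounded to 3 significant figures: 9.81.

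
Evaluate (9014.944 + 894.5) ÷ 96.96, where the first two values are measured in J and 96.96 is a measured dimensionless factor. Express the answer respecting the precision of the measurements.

102.2 J

9014.944 J + 894.5 J = 9909.444 J; the sum is limited to 1 decimal place (5 s.f.).
Carrying full precision, 9909.444 ÷ 96.96 = 102.201361386… J; 96.96 has 4 s.f., so the result keeps min(5, 4) = 4 s.f.
Rounded to 4 significant figures: 102.2 J.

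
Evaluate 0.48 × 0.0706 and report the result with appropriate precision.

0.48 × 0.0706 = 0.033888
Multiplication/division keeps the fewest significant figures: 0.48 → 2 s.f., 0.0706 → 3 s.f.; limit is 2.
Rounded to 2 significant figures: 0.034.

0.034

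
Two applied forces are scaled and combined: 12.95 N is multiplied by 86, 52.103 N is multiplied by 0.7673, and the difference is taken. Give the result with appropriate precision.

1.1 × 10^3 N

12.95 × 86 = 1113.7 → 1.1 × 10^3 N (2 s.f., last digit at the 10^2 place).
52.103 × 0.7673 = 39.9786319 → 39.98 N (4 s.f., last digit at the 10^-2 place).
Difference: 1073.7213681 N; keep the coarser place, 10^2.
Result: 1.1 × 10^3 N.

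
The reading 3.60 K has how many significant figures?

3.60: trailing zeros after a decimal point are significant.

3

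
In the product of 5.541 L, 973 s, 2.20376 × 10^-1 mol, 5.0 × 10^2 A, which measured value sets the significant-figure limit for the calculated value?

5.0 × 10^2 A

5.541 L → 4 s.f.; 973 s → 3 s.f.; 2.20376 × 10^-1 mol → 6 s.f.; 5.0 × 10^2 A → 2 s.f.
The fewest is 2 significant figures, from 5.0 × 10^2 A.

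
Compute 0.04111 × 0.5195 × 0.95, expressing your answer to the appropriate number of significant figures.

0.04111 × 0.5195 × 0.95 = 0.02028881275
Multiplication/division keeps the fewest significant figures: 0.04111 → 4 s.f., 0.5195 → 4 s.f., 0.95 → 2 s.f.; limit is 2.
Rounded to 2 significant figures: 0.020.

0.020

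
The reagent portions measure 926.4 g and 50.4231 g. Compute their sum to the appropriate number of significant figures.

926.4 g + 50.4231 g = 976.8231 g.
Addition/subtraction keeps the fewest decimal places: 926.4 → 1 decimal place, 50.4231 → 4 decimal places; limit is 1.
Rounded to 1 decimal place: 976.8 g.

976.8 g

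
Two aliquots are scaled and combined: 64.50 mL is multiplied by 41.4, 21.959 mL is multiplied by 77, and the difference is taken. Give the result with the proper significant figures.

1.0 × 10^3 mL

64.50 × 41.4 = 2670.3 → 2.67 × 10^3 mL (3 s.f., last digit at the 10^1 place).
21.959 × 77 = 1690.843 → 1.7 × 10^3 mL (2 s.f., last digit at the 10^2 place).
Difference: 979.457 mL; keep the coarser place, 10^2.
Result: 1.0 × 10^3 mL.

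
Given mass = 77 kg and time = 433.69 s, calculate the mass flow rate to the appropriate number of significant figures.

0.18 kg/s

mass flow rate = 77 kg ÷ 433.69 s = 0.177546173534… kg/s.
77 has 2 significant figures; 433.69 has 5.
Division/multiplication keeps the fewest: 2 significant figures.
Rounded: 0.18 kg/s.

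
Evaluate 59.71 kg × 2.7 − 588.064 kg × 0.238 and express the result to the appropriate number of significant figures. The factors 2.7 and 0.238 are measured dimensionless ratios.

59.71 × 2.7 = 161.217 → 1.6 × 10² kg (2 s.f., last digit at the 10^1 place).
588.064 × 0.238 = 139.959232 → 140. kg (3 s.f., last digit at the 10^0 place).
Difference: 21.257768 kg; keep the coarser place, 10^1.
Result: 2 × 10¹ kg.

2 × 10¹ kg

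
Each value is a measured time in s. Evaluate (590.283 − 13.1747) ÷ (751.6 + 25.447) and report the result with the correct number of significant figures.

0.7427

590.283 − 13.1747 = 577.1083, limited to 3 d.p. → 6 s.f.; 751.6 + 25.447 = 777.047, limited to 1 d.p. → 4 s.f.
Carrying full precision, 577.1083 ÷ 777.047 = 0.742694199965…; keep min(6, 4) = 4 s.f.
Rounded to 4 significant figures: 0.7427.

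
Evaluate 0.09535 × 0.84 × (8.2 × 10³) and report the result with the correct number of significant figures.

0.09535 × 0.84 × (8.2 × 10³) = 656.7708
Multiplication/division keeps the fewest significant figures: 0.09535 → 4 s.f., 0.84 → 2 s.f., 8.2 × 10³ → 2 s.f.; limit is 2.
Rounded to 2 significant figures: 6.6 × 10².

6.6 × 10²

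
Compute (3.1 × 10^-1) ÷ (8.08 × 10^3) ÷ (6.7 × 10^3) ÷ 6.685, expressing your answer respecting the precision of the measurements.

(3.1 × 10^-1) ÷ (8.08 × 10^3) ÷ (6.7 × 10^3) ÷ 6.685 = 8.56592206514 × 10^-10…
Multiplication/division keeps the fewest significant figures: 3.1 × 10^-1 → 2 s.f., 8.08 × 10^3 → 3 s.f., 6.7 × 10^3 → 2 s.f., 6.685 → 4 s.f.; limit is 2.
Rounded to 2 significant figures: 8.6 × 10^-10.

8.6 × 10^-10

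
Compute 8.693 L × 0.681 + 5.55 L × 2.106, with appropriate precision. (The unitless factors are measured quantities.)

8.693 × 0.681 = 5.919933 → 5.92 L (3 s.f., last digit at the 10^-2 place).
5.55 × 2.106 = 11.6883 → 11.7 L (3 s.f., last digit at the 10^-1 place).
Sum: 17.608233 L; keep the coarser place, 10^-1.
Result: 17.6 L.

17.6 L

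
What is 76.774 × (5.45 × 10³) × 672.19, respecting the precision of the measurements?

76.774 × (5.45 × 10³) × 672.19 = 281256597.077
Multiplication/division keeps the fewest significant figures: 76.774 → 5 s.f., 5.45 × 10³ → 3 s.f., 672.19 → 5 s.f.; limit is 3.
Rounded to 3 significant figures: 2.81 × 10⁸.

2.81 × 10⁸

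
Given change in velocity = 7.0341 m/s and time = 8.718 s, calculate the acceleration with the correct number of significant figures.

acceleration = 7.0341 m/s ÷ 8.718 s = 0.806847900895… m/s².
7.0341 has 5 significant figures; 8.718 has 4.
Division/multiplication keeps the fewest: 4 significant figures.
Rounded: 8.068 × 10⁻¹ m/s².

8.068 × 10⁻¹ m/s²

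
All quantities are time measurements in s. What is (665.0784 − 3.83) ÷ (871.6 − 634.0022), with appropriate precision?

2.783

665.0784 − 3.83 = 661.2484, limited to 2 d.p. → 5 s.f.; 871.6 − 634.0022 = 237.5978, limited to 1 d.p. → 4 s.f.
Carrying full precision, 661.2484 ÷ 237.5978 = 2.78305775559…; keep min(5, 4) = 4 s.f.
Rounded to 4 significant figures: 2.783.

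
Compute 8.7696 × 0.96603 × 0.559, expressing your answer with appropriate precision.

4.74

8.7696 × 0.96603 × 0.559 = 4.73567844859…
Multiplication/division keeps the fewest significant figures: 8.7696 → 5 s.f., 0.96603 → 5 s.f., 0.559 → 3 s.f.; limit is 3.
Rounded to 3 significant figures: 4.74.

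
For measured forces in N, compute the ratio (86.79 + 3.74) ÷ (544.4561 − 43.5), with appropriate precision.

86.79 + 3.74 = 90.53, limited to 2 d.p. → 4 s.f.; 544.4561 − 43.5 = 500.9561, limited to 1 d.p. → 4 s.f.
Carrying full precision, 90.53 ÷ 500.9561 = 0.180714437852…; keep min(4, 4) = 4 s.f.
Rounded to 4 significant figures: 0.1807.

0.1807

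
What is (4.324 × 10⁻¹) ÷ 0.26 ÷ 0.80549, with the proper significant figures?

2.1

(4.324 × 10⁻¹) ÷ 0.26 ÷ 0.80549 = 2.06467730583…
Multiplication/division keeps the fewest significant figures: 4.324 × 10⁻¹ → 4 s.f., 0.26 → 2 s.f., 0.80549 → 5 s.f.; limit is 2.
Rounded to 2 significant figures: 2.1.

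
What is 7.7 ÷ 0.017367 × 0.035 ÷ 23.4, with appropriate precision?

0.66

7.7 ÷ 0.017367 × 0.035 ÷ 23.4 = 0.663159671624…
Multiplication/division keeps the fewest significant figures: 7.7 → 2 s.f., 0.017367 → 5 s.f., 0.035 → 2 s.f., 23.4 → 3 s.f.; limit is 2.
Rounded to 2 significant figures: 0.66.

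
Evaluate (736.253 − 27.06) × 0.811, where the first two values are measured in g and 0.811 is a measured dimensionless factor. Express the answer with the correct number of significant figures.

575 g

736.253 g − 27.06 g = 709.193 g; the difference is limited to 2 decimal places (5 s.f.).
Carrying full precision, 709.193 × 0.811 = 575.155523 g; 0.811 has 3 s.f., so the result keeps min(5, 3) = 3 s.f.
Rounded to 3 significant figures: 575 g.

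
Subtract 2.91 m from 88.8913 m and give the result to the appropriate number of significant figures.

88.8913 m − 2.91 m = 85.9813 m.
Addition/subtraction keeps the fewest decimal places: 88.8913 → 4 decimal places, 2.91 → 2 decimal places; limit is 2.
Rounded to 2 decimal places: 85.98 m.

85.98 m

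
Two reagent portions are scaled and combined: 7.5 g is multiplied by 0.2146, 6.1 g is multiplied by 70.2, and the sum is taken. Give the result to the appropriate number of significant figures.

4.3 × 10² g

7.5 × 0.2146 = 1.6095 → 1.6 g (2 s.f., last digit at the 10^-1 place).
6.1 × 70.2 = 428.22 → 4.3 × 10² g (2 s.f., last digit at the 10^1 place).
Sum: 429.8295 g; keep the coarser place, 10^1.
Result: 4.3 × 10² g.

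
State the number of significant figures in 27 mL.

2

27: every digit is nonzero and significant.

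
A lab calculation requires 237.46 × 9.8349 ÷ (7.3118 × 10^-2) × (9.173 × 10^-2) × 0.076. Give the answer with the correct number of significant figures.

237.46 × 9.8349 ÷ (7.3118 × 10^-2) × (9.173 × 10^-2) × 0.076 = 222.669684654…
Multiplication/division keeps the fewest significant figures: 237.46 → 5 s.f., 9.8349 → 5 s.f., 7.3118 × 10^-2 → 5 s.f., 9.173 × 10^-2 → 4 s.f., 0.076 → 2 s.f.; limit is 2.
Rounded to 2 significant figures: 2.2 × 10^2.

2.2 × 10^2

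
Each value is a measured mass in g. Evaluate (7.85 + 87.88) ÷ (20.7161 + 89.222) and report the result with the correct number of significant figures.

7.85 + 87.88 = 95.73, limited to 2 d.p. → 4 s.f.; 20.7161 + 89.222 = 109.9381, limited to 3 d.p. → 6 s.f.
Carrying full precision, 95.73 ÷ 109.9381 = 0.870762729209…; keep min(4, 6) = 4 s.f.
Rounded to 4 significant figures: 0.8708.

0.8708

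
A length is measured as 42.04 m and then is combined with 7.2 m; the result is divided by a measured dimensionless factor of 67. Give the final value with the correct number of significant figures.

42.04 m + 7.2 m = 49.24 m; the sum is limited to 1 decimal place (3 s.f.).
Carrying full precision, 49.24 ÷ 67 = 0.734925373134… m; 67 has 2 s.f., so the result keeps min(3, 2) = 2 s.f.
Rounded to 2 significant figures: 0.73 m.

0.73 m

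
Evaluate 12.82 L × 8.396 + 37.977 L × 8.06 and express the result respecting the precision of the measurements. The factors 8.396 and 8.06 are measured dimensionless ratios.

12.82 × 8.396 = 107.63672 → 107.6 L (4 s.f., last digit at the 10^-1 place).
37.977 × 8.06 = 306.09462 → 306 L (3 s.f., last digit at the 10^0 place).
Sum: 413.73134 L; keep the coarser place, 10^0.
Result: 414 L.

414 L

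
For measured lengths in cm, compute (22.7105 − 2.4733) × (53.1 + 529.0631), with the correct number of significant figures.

22.7105 − 2.4733 = 20.2372, limited to 4 d.p. → 6 s.f.; 53.1 + 529.0631 = 582.1631, limited to 1 d.p. → 4 s.f.
Carrying full precision, 20.2372 × 582.1631 = 11781.3510873…; keep min(6, 4) = 4 s.f.
Rounded to 4 significant figures: 1.178 × 10^4 cm².

1.178 × 10^4 cm²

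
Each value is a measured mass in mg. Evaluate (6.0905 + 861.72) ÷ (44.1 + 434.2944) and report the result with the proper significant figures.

6.0905 + 861.72 = 867.8105, limited to 2 d.p. → 5 s.f.; 44.1 + 434.2944 = 478.3944, limited to 1 d.p. → 4 s.f.
Carrying full precision, 867.8105 ÷ 478.3944 = 1.81400639305…; keep min(5, 4) = 4 s.f.
Rounded to 4 significant figures: 1.814.

1.814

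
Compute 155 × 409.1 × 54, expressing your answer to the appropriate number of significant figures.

155 × 409.1 × 54 = 3424167
Multiplication/division keeps the fewest significant figures: 155 → 3 s.f., 409.1 → 4 s.f., 54 → 2 s.f.; limit is 2.
Rounded to 2 significant figures: 3.4 × 10^6.

3.4 × 10^6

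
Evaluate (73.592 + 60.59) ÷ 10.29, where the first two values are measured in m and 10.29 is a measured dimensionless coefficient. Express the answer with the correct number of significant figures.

73.592 m + 60.59 m = 134.182 m; the sum is limited to 2 decimal places (5 s.f.).
Carrying full precision, 134.182 ÷ 10.29 = 13.0400388727… m; 10.29 has 4 s.f., so the result keeps min(5, 4) = 4 s.f.
Rounded to 4 significant figures: 13.04 m.

13.04 m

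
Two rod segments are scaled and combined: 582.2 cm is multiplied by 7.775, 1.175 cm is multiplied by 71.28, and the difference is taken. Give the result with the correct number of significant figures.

4443 cm

582.2 × 7.775 = 4526.605 → 4527 cm (4 s.f., last digit at the 10^0 place).
1.175 × 71.28 = 83.754 → 83.75 cm (4 s.f., last digit at the 10^-2 place).
Difference: 4442.851 cm; keep the coarser place, 10^0.
Result: 4443 cm.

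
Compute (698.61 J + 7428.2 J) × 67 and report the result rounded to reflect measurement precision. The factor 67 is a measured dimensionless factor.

698.61 J + 7428.2 J = 8126.81 J; the sum is limited to 1 decimal place (5 s.f.).
Carrying full precision, 8126.81 × 67 = 544496.27 J; 67 has 2 s.f., so the result keeps min(5, 2) = 2 s.f.
Rounded to 2 significant figures: 5.4 × 10⁵ J.

5.4 × 10⁵ J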